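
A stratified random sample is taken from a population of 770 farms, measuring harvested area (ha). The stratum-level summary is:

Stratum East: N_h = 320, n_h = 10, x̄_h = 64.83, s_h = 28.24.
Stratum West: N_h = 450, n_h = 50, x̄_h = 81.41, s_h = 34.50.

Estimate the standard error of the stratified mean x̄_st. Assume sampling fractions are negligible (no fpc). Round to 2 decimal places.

V̂(x̄_st) = Σ W_h² s_h²/n_h, with W_h = N_h/N and N = 770:
  stratum East: (320/770)²·28.24²/10 = 13.7736
  stratum West: (450/770)²·34.50²/50 = 8.1304
V̂(x̄_st) = 21.904
SE(x̄_st) = √21.904 = 4.68017

SE(x̄_st) ≈ 4.68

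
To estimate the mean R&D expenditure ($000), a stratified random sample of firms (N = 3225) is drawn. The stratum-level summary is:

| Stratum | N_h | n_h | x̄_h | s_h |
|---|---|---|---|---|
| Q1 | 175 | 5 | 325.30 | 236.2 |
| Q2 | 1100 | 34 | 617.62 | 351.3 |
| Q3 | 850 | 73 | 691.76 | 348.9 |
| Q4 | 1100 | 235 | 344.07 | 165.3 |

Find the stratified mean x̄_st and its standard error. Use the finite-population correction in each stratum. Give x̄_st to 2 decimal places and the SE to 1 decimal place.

x̄_st = Σ W_h x̄_h = (175·325.30 + 1100·617.62 + 850·691.76 + 1100·344.07)/3225 = 527.99457
V̂(x̄_st) = Σ W_h² (1 − n_h/N_h) s_h²/n_h, with W_h = N_h/N and N = 3225:
  stratum Q1: (175/3225)²·(1 − 5/175)·236.2²/5 = 31.9167
  stratum Q2: (1100/3225)²·(1 − 34/1100)·351.3²/34 = 409.23
  stratum Q3: (850/3225)²·(1 − 73/850)·348.9²/73 = 105.891
  stratum Q4: (1100/3225)²·(1 − 235/1100)·165.3²/235 = 10.6372
V̂(x̄_st) = 557.675
SE(x̄_st) = √557.675 = 23.6152

x̄_st ≈ 527.99, SE ≈ 23.6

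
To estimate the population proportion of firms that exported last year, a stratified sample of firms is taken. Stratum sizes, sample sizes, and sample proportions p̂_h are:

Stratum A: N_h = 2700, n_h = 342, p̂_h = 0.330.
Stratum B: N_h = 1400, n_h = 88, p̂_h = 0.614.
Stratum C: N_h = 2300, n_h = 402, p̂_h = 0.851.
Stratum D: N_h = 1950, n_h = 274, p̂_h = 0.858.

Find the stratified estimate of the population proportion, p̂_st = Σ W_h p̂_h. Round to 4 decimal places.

N = 8350; stratum weights W_h = N_h/N.
p̂_st = Σ W_h p̂_h = (2700·0.330 + 1400·0.614 + 2300·0.851 + 1950·0.858)/8350 = 0.64443

p̂_st ≈ 0.6444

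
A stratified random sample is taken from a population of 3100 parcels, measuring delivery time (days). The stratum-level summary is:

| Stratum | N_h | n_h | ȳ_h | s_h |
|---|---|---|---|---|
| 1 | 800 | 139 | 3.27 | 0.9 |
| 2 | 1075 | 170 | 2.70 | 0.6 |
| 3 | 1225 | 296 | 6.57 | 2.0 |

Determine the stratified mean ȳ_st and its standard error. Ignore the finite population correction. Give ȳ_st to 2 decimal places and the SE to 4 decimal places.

ȳ_st = Σ W_h ȳ_h = (800·3.27 + 1075·2.70 + 1225·6.57)/3100 = 4.37637
V̂(ȳ_st) = Σ W_h² s_h²/n_h, with W_h = N_h/N and N = 3100:
  stratum 1: (800/3100)²·0.9²/139 = 0.000388085
  stratum 2: (1075/3100)²·0.6²/170 = 0.000254652
  stratum 3: (1225/3100)²·2.0²/296 = 0.00211017
V̂(ȳ_st) = 0.00275291
SE(ȳ_st) = √0.00275291 = 0.0524681

ȳ_st ≈ 4.38, SE ≈ 0.0525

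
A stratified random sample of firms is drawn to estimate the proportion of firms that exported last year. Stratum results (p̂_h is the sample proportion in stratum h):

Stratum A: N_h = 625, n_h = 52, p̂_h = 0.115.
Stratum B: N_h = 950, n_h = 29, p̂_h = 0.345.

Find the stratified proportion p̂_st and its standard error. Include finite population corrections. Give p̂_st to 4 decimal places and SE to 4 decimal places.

p̂_st ≈ 0.2537, SE ≈ 0.0560

N = 1575; stratum weights W_h = N_h/N.
p̂_st = Σ W_h p̂_h = (625·0.115 + 950·0.345)/1575 = 0.25373
V̂(p̂_st) = Σ W_h² (1 − n_h/N_h) p̂_h(1−p̂_h)/(n_h−1):
  stratum A: (625/1575)²·(1 − 52/625)·0.115·0.885/51 = 0.000288101
  stratum B: (950/1575)²·(1 − 29/950)·0.345·0.655/28 = 0.00284659
V̂(p̂_st) = 0.00313469; SE = √V̂ = 0.0559883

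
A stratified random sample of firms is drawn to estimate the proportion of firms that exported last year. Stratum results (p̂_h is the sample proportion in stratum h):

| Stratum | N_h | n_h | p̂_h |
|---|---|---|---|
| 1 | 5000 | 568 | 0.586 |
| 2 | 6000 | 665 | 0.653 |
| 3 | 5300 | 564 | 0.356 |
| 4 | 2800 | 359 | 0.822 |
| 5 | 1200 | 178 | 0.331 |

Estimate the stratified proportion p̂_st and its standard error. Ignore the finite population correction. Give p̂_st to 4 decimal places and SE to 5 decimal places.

p̂_st ≈ 0.5632, SE ≈ 0.00978

N = 20300; stratum weights W_h = N_h/N.
p̂_st = Σ W_h p̂_h = (5000·0.586 + 6000·0.653 + 5300·0.356 + 2800·0.822 + 1200·0.331)/20300 = 0.56323
V̂(p̂_st) = Σ W_h² p̂_h(1−p̂_h)/(n_h−1):
  stratum 1: (5000/20300)²·0.586·0.414/567 = 2.59575e-05
  stratum 2: (6000/20300)²·0.653·0.347/664 = 2.98116e-05
  stratum 3: (5300/20300)²·0.356·0.644/563 = 2.77579e-05
  stratum 4: (2800/20300)²·0.822·0.178/358 = 7.77558e-06
  stratum 5: (1200/20300)²·0.331·0.669/177 = 4.37171e-06
V̂(p̂_st) = 9.56743e-05; SE = √V̂ = 0.00978132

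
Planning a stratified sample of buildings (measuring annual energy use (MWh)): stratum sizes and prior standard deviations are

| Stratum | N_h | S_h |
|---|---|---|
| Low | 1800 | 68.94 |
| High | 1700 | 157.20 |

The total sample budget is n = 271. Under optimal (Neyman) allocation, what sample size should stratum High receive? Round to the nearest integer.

Neyman allocation: n_h = n · N_h S_h / Σ N_i S_i, with n = 271.
  stratum Low: N_h·S_h = 1800·68.94 = 124092.00
  stratum High: N_h·S_h = 1700·157.20 = 267240.00
Σ N_h S_h = 391332.00
n for stratum High = 271·267240.00/391332.00 = 185.065 → 185

185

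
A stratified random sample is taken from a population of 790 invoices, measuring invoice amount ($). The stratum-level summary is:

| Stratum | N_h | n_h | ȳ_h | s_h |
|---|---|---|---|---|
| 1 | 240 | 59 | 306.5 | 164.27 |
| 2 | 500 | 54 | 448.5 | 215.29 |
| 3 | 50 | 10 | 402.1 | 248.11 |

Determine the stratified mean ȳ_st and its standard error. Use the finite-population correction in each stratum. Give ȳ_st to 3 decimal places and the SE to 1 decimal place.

ȳ_st = Σ W_h ȳ_h = (240·306.5 + 500·448.5 + 50·402.1)/790 = 402.42405
V̂(ȳ_st) = Σ W_h² (1 − n_h/N_h) s_h²/n_h, with W_h = N_h/N and N = 790:
  stratum 1: (240/790)²·(1 − 59/240)·164.27²/59 = 31.8347
  stratum 2: (500/790)²·(1 − 54/500)·215.29²/54 = 306.694
  stratum 3: (50/790)²·(1 − 10/50)·248.11²/10 = 19.7272
V̂(ȳ_st) = 358.255
SE(ȳ_st) = √358.255 = 18.9276

ȳ_st ≈ 402.424, SE ≈ 18.9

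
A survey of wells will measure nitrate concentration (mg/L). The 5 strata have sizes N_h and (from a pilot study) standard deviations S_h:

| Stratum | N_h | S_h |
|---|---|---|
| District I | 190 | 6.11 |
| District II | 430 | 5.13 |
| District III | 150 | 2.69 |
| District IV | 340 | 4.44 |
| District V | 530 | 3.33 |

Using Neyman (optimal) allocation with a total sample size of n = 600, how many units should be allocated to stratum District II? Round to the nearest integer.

188

Neyman allocation: n_h = n · N_h S_h / Σ N_i S_i, with n = 600.
  stratum District I: N_h·S_h = 190·6.11 = 1160.90
  stratum District II: N_h·S_h = 430·5.13 = 2205.90
  stratum District III: N_h·S_h = 150·2.69 = 403.50
  stratum District IV: N_h·S_h = 340·4.44 = 1509.60
  stratum District V: N_h·S_h = 530·3.33 = 1764.90
Σ N_h S_h = 7044.80
n for stratum District II = 600·2205.90/7044.80 = 187.875 → 188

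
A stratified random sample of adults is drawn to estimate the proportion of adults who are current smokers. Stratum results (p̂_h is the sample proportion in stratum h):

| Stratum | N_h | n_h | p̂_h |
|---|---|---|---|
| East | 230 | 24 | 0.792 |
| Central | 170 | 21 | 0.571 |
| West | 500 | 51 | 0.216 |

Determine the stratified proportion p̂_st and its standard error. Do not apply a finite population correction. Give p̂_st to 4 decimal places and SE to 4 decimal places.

N = 900; stratum weights W_h = N_h/N.
p̂_st = Σ W_h p̂_h = (230·0.792 + 170·0.571 + 500·0.216)/900 = 0.43026
V̂(p̂_st) = Σ W_h² p̂_h(1−p̂_h)/(n_h−1):
  stratum East: (230/900)²·0.792·0.208/23 = 0.000467769
  stratum Central: (170/900)²·0.571·0.429/20 = 0.000436995
  stratum West: (500/900)²·0.216·0.784/50 = 0.00104533
V̂(p̂_st) = 0.0019501; SE = √V̂ = 0.0441599

p̂_st ≈ 0.4303, SE ≈ 0.0442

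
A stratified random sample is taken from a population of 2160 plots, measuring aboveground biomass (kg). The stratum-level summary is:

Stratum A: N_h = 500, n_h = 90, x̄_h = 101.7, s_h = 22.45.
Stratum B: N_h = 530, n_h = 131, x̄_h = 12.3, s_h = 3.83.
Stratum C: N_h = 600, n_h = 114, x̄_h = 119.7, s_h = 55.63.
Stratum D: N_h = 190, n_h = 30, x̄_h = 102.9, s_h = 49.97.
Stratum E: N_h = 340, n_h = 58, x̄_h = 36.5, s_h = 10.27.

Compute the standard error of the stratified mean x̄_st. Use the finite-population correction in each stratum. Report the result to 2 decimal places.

V̂(x̄_st) = Σ W_h² (1 − n_h/N_h) s_h²/n_h, with W_h = N_h/N and N = 2160:
  stratum A: (500/2160)²·(1 − 90/500)·22.45²/90 = 0.246057
  stratum B: (530/2160)²·(1 − 131/530)·3.83²/131 = 0.00507537
  stratum C: (600/2160)²·(1 − 114/600)·55.63²/114 = 1.69665
  stratum D: (190/2160)²·(1 − 30/190)·49.97²/30 = 0.54233
  stratum E: (340/2160)²·(1 − 58/340)·10.27²/58 = 0.0373709
V̂(x̄_st) = 2.52749
SE(x̄_st) = √2.52749 = 1.58981

SE(x̄_st) ≈ 1.59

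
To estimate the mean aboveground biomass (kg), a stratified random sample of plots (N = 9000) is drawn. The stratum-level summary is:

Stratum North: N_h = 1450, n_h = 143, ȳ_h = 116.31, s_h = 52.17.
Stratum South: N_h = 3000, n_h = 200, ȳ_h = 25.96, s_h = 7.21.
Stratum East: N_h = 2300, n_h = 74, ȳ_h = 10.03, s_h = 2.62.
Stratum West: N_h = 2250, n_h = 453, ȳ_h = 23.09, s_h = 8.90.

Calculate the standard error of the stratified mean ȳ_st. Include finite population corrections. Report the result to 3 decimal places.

V̂(ȳ_st) = Σ W_h² (1 − n_h/N_h) s_h²/n_h, with W_h = N_h/N and N = 9000:
  stratum North: (1450/9000)²·(1 − 143/1450)·52.17²/143 = 0.445312
  stratum South: (3000/9000)²·(1 − 200/3000)·7.21²/200 = 0.0269547
  stratum East: (2300/9000)²·(1 − 74/2300)·2.62²/74 = 0.00586326
  stratum West: (2250/9000)²·(1 − 453/2250)·8.90²/453 = 0.00872825
V̂(ȳ_st) = 0.486858
SE(ȳ_st) = √0.486858 = 0.697752

SE(ȳ_st) ≈ 0.698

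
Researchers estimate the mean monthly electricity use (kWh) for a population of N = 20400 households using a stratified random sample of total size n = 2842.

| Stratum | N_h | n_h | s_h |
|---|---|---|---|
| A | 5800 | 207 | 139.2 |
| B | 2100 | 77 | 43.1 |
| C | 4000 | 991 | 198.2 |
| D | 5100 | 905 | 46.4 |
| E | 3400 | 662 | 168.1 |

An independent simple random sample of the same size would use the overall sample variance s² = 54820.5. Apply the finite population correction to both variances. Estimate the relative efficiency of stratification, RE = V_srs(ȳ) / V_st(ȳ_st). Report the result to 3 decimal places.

RE ≈ 1.700

V̂(ȳ_st) = Σ W_h² (1 − n_h/N_h) s_h²/n_h, with W_h = N_h/N and N = 20400:
  stratum A: (5800/20400)²·(1 − 207/5800)·139.2²/207 = 7.2966
  stratum B: (2100/20400)²·(1 − 77/2100)·43.1²/77 = 0.246274
  stratum C: (4000/20400)²·(1 − 991/4000)·198.2²/991 = 1.14645
  stratum D: (5100/20400)²·(1 − 905/5100)·46.4²/905 = 0.122301
  stratum E: (3400/20400)²·(1 − 662/3400)·168.1²/662 = 0.954837
V_st = 9.76646
V_srs = (1 − 2842/20400)·54820.5/2842 = 16.6021
Relative efficiency = V_srs / V_st = 16.6021/9.76646 = 1.6999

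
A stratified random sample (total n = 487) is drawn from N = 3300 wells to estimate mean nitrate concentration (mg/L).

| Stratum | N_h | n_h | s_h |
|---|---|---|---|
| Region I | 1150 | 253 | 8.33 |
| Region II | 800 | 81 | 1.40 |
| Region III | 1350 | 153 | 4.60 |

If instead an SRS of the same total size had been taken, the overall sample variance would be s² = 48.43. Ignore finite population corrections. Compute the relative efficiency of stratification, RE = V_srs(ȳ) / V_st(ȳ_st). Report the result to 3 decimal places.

V̂(ȳ_st) = Σ W_h² s_h²/n_h, with W_h = N_h/N and N = 3300:
  stratum Region I: (1150/3300)²·8.33²/253 = 0.0333071
  stratum Region II: (800/3300)²·1.40²/81 = 0.00142208
  stratum Region III: (1350/3300)²·4.60²/153 = 0.0231454
V_st = 0.0578746
V_srs = s²/n = 48.43/487 = 0.0994456
Relative efficiency = V_srs / V_st = 0.0994456/0.0578746 = 1.7183

RE ≈ 1.718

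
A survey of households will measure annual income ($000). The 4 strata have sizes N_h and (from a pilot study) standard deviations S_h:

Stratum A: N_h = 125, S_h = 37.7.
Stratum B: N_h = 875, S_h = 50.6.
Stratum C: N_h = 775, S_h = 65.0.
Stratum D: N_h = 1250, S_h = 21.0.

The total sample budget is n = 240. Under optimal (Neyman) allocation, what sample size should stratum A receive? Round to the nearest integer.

Neyman allocation: n_h = n · N_h S_h / Σ N_i S_i, with n = 240.
  stratum A: N_h·S_h = 125·37.7 = 4712.50
  stratum B: N_h·S_h = 875·50.6 = 44275.00
  stratum C: N_h·S_h = 775·65.0 = 50375.00
  stratum D: N_h·S_h = 1250·21.0 = 26250.00
Σ N_h S_h = 125612.50
n for stratum A = 240·4712.50/125612.50 = 9.004 → 9

9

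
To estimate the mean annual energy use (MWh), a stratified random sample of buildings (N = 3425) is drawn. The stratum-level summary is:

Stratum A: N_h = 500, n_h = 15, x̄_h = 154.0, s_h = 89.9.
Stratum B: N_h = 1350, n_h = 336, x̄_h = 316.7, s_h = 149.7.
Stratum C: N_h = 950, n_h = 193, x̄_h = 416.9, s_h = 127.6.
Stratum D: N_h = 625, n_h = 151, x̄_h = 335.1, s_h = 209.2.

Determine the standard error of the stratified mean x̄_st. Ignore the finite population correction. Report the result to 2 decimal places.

SE(x̄_st) ≈ 6.16

V̂(x̄_st) = Σ W_h² s_h²/n_h, with W_h = N_h/N and N = 3425:
  stratum A: (500/3425)²·89.9²/15 = 11.4828
  stratum B: (1350/3425)²·149.7²/336 = 10.3622
  stratum C: (950/3425)²·127.6²/193 = 6.49038
  stratum D: (625/3425)²·209.2²/151 = 9.65129
V̂(x̄_st) = 37.9866
SE(x̄_st) = √37.9866 = 6.16333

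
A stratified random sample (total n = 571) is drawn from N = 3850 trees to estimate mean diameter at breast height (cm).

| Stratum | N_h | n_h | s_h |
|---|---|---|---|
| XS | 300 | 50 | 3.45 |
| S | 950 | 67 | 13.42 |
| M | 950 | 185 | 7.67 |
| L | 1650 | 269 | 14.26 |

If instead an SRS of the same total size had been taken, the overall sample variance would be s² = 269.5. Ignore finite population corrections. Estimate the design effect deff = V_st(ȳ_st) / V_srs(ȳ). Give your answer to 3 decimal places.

deff ≈ 0.685

V̂(ȳ_st) = Σ W_h² s_h²/n_h, with W_h = N_h/N and N = 3850:
  stratum XS: (300/3850)²·3.45²/50 = 0.0014454
  stratum S: (950/3850)²·13.42²/67 = 0.163665
  stratum M: (950/3850)²·7.67²/185 = 0.0193618
  stratum L: (1650/3850)²·14.26²/269 = 0.138846
V_st = 0.323318
V_srs = s²/n = 269.5/571 = 0.471979
deff = V_st / V_srs = 0.323318/0.471979 = 0.6850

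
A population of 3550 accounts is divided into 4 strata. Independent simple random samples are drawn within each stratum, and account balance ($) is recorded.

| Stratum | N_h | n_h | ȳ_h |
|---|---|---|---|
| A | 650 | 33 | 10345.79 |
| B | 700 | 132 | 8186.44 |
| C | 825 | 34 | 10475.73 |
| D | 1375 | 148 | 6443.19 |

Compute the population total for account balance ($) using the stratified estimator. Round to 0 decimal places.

τ̂_st ≈ 29957135

τ̂_st = Σ N_h ȳ_h = 650·10345.79 + 700·8186.44 + 825·10475.73 + 1375·6443.19 = 29957135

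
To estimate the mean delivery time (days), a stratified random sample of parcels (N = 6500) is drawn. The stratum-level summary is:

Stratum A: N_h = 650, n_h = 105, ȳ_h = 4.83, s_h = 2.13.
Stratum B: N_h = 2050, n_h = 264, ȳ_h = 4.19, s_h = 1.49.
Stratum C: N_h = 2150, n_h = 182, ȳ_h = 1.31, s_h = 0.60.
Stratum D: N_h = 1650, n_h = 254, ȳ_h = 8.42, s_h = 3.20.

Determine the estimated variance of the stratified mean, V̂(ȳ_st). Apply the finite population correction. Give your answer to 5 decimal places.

V̂(ȳ_st) = Σ W_h² (1 − n_h/N_h) s_h²/n_h, with W_h = N_h/N and N = 6500:
  stratum A: (650/6500)²·(1 − 105/650)·2.13²/105 = 0.000362287
  stratum B: (2050/6500)²·(1 − 264/2050)·1.49²/264 = 0.000728748
  stratum C: (2150/6500)²·(1 − 182/2150)·0.60²/182 = 0.000198092
  stratum D: (1650/6500)²·(1 − 254/1650)·3.20²/254 = 0.0021979
V̂(ȳ_st) = 0.00348703

V̂(ȳ_st) ≈ 0.00349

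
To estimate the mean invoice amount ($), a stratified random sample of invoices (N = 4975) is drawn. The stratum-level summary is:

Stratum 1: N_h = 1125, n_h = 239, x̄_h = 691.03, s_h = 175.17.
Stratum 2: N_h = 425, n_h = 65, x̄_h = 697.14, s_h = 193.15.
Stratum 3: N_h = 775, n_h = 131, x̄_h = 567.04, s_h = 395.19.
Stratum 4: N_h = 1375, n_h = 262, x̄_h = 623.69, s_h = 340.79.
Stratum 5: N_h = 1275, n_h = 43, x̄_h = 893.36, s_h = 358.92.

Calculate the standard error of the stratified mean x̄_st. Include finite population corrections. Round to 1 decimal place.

V̂(x̄_st) = Σ W_h² (1 − n_h/N_h) s_h²/n_h, with W_h = N_h/N and N = 4975:
  stratum 1: (1125/4975)²·(1 − 239/1125)·175.17²/239 = 5.17037
  stratum 2: (425/4975)²·(1 − 65/425)·193.15²/65 = 3.54798
  stratum 3: (775/4975)²·(1 − 131/775)·395.19²/131 = 24.0404
  stratum 4: (1375/4975)²·(1 − 262/1375)·340.79²/262 = 27.4084
  stratum 5: (1275/4975)²·(1 − 43/1275)·358.92²/43 = 190.135
V̂(x̄_st) = 250.302
SE(x̄_st) = √250.302 = 15.8209

SE(x̄_st) ≈ 15.8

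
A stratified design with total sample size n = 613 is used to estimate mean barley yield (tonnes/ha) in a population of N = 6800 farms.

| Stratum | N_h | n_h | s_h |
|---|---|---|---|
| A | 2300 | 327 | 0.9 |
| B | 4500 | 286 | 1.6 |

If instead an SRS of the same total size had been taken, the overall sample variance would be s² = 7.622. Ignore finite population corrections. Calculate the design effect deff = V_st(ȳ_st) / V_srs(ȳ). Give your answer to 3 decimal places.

deff ≈ 0.338

V̂(ȳ_st) = Σ W_h² s_h²/n_h, with W_h = N_h/N and N = 6800:
  stratum A: (2300/6800)²·0.9²/327 = 0.000283384
  stratum B: (4500/6800)²·1.6²/286 = 0.00391996
V_st = 0.00420334
V_srs = s²/n = 7.622/613 = 0.0124339
deff = V_st / V_srs = 0.00420334/0.0124339 = 0.3381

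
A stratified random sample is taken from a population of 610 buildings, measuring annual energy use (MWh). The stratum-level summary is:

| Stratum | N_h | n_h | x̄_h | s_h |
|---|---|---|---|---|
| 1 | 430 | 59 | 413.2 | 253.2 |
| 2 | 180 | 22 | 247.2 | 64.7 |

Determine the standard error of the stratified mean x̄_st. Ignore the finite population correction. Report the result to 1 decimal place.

SE(x̄_st) ≈ 23.6

V̂(x̄_st) = Σ W_h² s_h²/n_h, with W_h = N_h/N and N = 610:
  stratum 1: (430/610)²·253.2²/59 = 539.949
  stratum 2: (180/610)²·64.7²/22 = 16.568
V̂(x̄_st) = 556.517
SE(x̄_st) = √556.517 = 23.5906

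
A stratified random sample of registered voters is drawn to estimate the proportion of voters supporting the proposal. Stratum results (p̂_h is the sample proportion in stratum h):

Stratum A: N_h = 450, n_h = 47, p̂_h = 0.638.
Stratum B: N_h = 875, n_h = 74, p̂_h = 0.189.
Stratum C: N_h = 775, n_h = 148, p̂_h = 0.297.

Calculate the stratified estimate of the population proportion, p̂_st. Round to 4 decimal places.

p̂_st ≈ 0.3251

N = 2100; stratum weights W_h = N_h/N.
p̂_st = Σ W_h p̂_h = (450·0.638 + 875·0.189 + 775·0.297)/2100 = 0.32507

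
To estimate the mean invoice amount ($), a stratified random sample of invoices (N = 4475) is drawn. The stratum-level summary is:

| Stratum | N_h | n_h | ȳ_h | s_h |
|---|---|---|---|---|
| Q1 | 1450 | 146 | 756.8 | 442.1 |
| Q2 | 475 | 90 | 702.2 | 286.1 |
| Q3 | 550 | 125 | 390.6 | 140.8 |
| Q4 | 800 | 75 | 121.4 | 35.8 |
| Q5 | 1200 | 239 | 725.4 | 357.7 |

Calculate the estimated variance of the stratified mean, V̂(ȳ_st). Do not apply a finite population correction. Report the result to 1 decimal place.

V̂(ȳ_st) ≈ 192.2

V̂(ȳ_st) = Σ W_h² s_h²/n_h, with W_h = N_h/N and N = 4475:
  stratum Q1: (1450/4475)²·442.1²/146 = 140.552
  stratum Q2: (475/4475)²·286.1²/90 = 10.2469
  stratum Q3: (550/4475)²·140.8²/125 = 2.39571
  stratum Q4: (800/4475)²·35.8²/75 = 0.546133
  stratum Q5: (1200/4475)²·357.7²/239 = 38.4961
V̂(ȳ_st) = 192.237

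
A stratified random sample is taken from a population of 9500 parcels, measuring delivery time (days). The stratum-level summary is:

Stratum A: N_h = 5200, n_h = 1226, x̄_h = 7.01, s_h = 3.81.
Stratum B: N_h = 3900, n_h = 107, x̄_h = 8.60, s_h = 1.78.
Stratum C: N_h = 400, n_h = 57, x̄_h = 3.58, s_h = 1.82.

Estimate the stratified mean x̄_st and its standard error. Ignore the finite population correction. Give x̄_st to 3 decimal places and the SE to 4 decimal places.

x̄_st ≈ 7.518, SE ≈ 0.0930

x̄_st = Σ W_h x̄_h = (5200·7.01 + 3900·8.60 + 400·3.58)/9500 = 7.51832
V̂(x̄_st) = Σ W_h² s_h²/n_h, with W_h = N_h/N and N = 9500:
  stratum A: (5200/9500)²·3.81²/1226 = 0.00354747
  stratum B: (3900/9500)²·1.78²/107 = 0.00499043
  stratum C: (400/9500)²·1.82²/57 = 0.000103025
V̂(x̄_st) = 0.00864093
SE(x̄_st) = √0.00864093 = 0.0929566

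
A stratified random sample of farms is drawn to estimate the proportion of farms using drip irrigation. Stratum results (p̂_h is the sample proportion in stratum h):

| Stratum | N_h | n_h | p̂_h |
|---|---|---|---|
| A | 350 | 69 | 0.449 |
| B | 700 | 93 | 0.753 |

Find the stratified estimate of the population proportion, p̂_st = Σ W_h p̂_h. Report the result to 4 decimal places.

p̂_st ≈ 0.6517

N = 1050; stratum weights W_h = N_h/N.
p̂_st = Σ W_h p̂_h = (350·0.449 + 700·0.753)/1050 = 0.65167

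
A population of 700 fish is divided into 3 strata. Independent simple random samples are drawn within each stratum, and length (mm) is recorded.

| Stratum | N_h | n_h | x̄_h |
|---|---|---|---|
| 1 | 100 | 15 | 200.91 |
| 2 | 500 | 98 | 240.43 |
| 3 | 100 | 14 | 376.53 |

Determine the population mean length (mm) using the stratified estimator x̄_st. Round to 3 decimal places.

N = Σ N_h = 700. Stratum weights W_h = N_h/N.
x̄_st = (100·200.91 + 500·240.43 + 100·376.53) / 700 = 254.22714

x̄_st ≈ 254.227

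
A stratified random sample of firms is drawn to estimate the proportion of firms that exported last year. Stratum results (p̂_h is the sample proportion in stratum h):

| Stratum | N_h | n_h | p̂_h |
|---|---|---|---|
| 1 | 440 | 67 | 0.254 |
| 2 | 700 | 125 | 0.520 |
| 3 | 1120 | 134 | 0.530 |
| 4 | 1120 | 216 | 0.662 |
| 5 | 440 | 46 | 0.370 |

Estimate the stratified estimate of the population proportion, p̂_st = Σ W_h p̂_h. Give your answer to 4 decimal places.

N = 3820; stratum weights W_h = N_h/N.
p̂_st = Σ W_h p̂_h = (440·0.254 + 700·0.520 + 1120·0.530 + 1120·0.662 + 440·0.370)/3820 = 0.51665

p̂_st ≈ 0.5166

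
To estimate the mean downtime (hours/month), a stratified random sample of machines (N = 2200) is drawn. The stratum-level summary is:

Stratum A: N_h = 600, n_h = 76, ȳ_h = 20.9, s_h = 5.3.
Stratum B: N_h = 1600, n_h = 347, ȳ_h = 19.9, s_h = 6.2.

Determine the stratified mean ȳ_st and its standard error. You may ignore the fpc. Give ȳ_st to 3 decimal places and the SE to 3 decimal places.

ȳ_st ≈ 20.173, SE ≈ 0.293

ȳ_st = Σ W_h ȳ_h = (600·20.9 + 1600·19.9)/2200 = 20.17273
V̂(ȳ_st) = Σ W_h² s_h²/n_h, with W_h = N_h/N and N = 2200:
  stratum A: (600/2200)²·5.3²/76 = 0.0274913
  stratum B: (1600/2200)²·6.2²/347 = 0.0585934
V̂(ȳ_st) = 0.0860847
SE(ȳ_st) = √0.0860847 = 0.293402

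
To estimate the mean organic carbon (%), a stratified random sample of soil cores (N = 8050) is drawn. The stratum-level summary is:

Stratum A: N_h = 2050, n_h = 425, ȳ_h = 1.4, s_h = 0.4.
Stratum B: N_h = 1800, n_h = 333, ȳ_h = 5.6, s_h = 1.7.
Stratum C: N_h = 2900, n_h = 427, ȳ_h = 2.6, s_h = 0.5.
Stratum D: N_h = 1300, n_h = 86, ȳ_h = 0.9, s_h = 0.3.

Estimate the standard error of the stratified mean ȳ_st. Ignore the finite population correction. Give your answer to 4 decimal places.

V̂(ȳ_st) = Σ W_h² s_h²/n_h, with W_h = N_h/N and N = 8050:
  stratum A: (2050/8050)²·0.4²/425 = 2.44145e-05
  stratum B: (1800/8050)²·1.7²/333 = 0.000433917
  stratum C: (2900/8050)²·0.5²/427 = 7.5983e-05
  stratum D: (1300/8050)²·0.3²/86 = 2.72922e-05
V̂(ȳ_st) = 0.000561607
SE(ȳ_st) = √0.000561607 = 0.0236982

SE(ȳ_st) ≈ 0.0237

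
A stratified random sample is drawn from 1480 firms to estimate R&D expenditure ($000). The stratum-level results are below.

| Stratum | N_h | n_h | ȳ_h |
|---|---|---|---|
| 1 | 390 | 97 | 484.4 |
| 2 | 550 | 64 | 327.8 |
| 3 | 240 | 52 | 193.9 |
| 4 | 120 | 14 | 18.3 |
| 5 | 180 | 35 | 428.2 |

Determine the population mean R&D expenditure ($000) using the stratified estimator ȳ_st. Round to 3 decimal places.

ȳ_st ≈ 334.469

N = Σ N_h = 1480. Stratum weights W_h = N_h/N.
ȳ_st = (390·484.4 + 550·327.8 + 240·193.9 + 120·18.3 + 180·428.2) / 1480 = 334.46892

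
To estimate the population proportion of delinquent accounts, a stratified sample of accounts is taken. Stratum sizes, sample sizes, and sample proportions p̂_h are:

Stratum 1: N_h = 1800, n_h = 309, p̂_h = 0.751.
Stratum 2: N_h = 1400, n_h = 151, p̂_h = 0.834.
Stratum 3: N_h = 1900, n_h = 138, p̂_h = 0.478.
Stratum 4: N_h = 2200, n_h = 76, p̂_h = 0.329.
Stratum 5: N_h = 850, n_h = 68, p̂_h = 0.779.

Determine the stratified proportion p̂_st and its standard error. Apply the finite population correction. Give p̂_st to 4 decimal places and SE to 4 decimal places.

p̂_st ≈ 0.5906, SE ≈ 0.0193

N = 8150; stratum weights W_h = N_h/N.
p̂_st = Σ W_h p̂_h = (1800·0.751 + 1400·0.834 + 1900·0.478 + 2200·0.329 + 850·0.779)/8150 = 0.59062
V̂(p̂_st) = Σ W_h² (1 − n_h/N_h) p̂_h(1−p̂_h)/(n_h−1):
  stratum 1: (1800/8150)²·(1 − 309/1800)·0.751·0.249/308 = 2.45315e-05
  stratum 2: (1400/8150)²·(1 − 151/1400)·0.834·0.166/150 = 2.42973e-05
  stratum 3: (1900/8150)²·(1 − 138/1900)·0.478·0.522/137 = 9.17957e-05
  stratum 4: (2200/8150)²·(1 − 76/2200)·0.329·0.671/75 = 0.000207071
  stratum 5: (850/8150)²·(1 − 68/850)·0.779·0.221/67 = 2.57137e-05
V̂(p̂_st) = 0.000373409; SE = √V̂ = 0.0193238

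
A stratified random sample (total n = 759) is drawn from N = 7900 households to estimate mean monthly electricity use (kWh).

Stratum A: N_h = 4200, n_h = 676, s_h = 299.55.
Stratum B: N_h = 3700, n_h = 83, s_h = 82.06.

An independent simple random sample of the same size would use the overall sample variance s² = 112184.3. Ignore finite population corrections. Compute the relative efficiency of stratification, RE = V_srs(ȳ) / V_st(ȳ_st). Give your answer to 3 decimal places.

V̂(ȳ_st) = Σ W_h² s_h²/n_h, with W_h = N_h/N and N = 7900:
  stratum A: (4200/7900)²·299.55²/676 = 37.5177
  stratum B: (3700/7900)²·82.06²/83 = 17.7965
V_st = 55.3142
V_srs = s²/n = 112184.3/759 = 147.805
Relative efficiency = V_srs / V_st = 147.805/55.3142 = 2.6721

RE ≈ 2.672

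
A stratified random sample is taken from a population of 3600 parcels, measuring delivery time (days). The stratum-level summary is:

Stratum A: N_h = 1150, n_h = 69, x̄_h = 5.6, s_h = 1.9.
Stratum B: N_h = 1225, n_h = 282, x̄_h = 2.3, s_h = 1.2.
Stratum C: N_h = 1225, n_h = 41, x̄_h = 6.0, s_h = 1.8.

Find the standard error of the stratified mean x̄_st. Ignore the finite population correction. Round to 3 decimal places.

SE(x̄_st) ≈ 0.123

V̂(x̄_st) = Σ W_h² s_h²/n_h, with W_h = N_h/N and N = 3600:
  stratum A: (1150/3600)²·1.9²/69 = 0.00533886
  stratum B: (1225/3600)²·1.2²/282 = 0.000591263
  stratum C: (1225/3600)²·1.8²/41 = 0.00915015
V̂(x̄_st) = 0.0150803
SE(x̄_st) = √0.0150803 = 0.122802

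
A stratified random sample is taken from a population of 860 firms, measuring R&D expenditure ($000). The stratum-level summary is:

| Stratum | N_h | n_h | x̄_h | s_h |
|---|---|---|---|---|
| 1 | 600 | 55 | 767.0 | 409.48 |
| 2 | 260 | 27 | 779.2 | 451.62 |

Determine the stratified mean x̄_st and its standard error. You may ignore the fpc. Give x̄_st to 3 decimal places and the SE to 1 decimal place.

x̄_st ≈ 770.688, SE ≈ 46.6

x̄_st = Σ W_h x̄_h = (600·767.0 + 260·779.2)/860 = 770.68837
V̂(x̄_st) = Σ W_h² s_h²/n_h, with W_h = N_h/N and N = 860:
  stratum 1: (600/860)²·409.48²/55 = 1483.91
  stratum 2: (260/860)²·451.62²/27 = 690.45
V̂(x̄_st) = 2174.36
SE(x̄_st) = √2174.36 = 46.6301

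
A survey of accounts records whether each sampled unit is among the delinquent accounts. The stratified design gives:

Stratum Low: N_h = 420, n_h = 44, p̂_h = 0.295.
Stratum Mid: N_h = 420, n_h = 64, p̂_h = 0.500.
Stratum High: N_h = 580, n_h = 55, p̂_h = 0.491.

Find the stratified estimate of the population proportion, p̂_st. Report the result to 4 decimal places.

p̂_st ≈ 0.4357

N = 1420; stratum weights W_h = N_h/N.
p̂_st = Σ W_h p̂_h = (420·0.295 + 420·0.500 + 580·0.491)/1420 = 0.43569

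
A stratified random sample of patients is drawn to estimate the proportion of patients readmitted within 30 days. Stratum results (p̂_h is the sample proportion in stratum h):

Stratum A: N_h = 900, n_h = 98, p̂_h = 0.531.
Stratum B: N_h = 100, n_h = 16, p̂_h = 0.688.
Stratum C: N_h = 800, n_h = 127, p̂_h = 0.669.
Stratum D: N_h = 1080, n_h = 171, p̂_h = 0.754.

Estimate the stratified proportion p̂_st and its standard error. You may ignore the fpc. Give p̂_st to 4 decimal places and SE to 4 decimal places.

p̂_st ≈ 0.6584, SE ≈ 0.0236

N = 2880; stratum weights W_h = N_h/N.
p̂_st = Σ W_h p̂_h = (900·0.531 + 100·0.688 + 800·0.669 + 1080·0.754)/2880 = 0.65841
V̂(p̂_st) = Σ W_h² p̂_h(1−p̂_h)/(n_h−1):
  stratum A: (900/2880)²·0.531·0.469/97 = 0.000250724
  stratum B: (100/2880)²·0.688·0.312/15 = 1.72531e-05
  stratum C: (800/2880)²·0.669·0.331/126 = 0.000135606
  stratum D: (1080/2880)²·0.754·0.246/170 = 0.000153433
V̂(p̂_st) = 0.000557016; SE = √V̂ = 0.0236012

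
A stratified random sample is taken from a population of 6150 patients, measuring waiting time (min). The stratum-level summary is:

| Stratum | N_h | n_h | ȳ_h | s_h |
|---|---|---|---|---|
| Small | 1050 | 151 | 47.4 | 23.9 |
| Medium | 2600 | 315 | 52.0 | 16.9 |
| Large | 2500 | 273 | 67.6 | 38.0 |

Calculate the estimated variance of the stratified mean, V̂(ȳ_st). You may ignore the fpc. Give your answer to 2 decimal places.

V̂(ȳ_st) ≈ 1.15

V̂(ȳ_st) = Σ W_h² s_h²/n_h, with W_h = N_h/N and N = 6150:
  stratum Small: (1050/6150)²·23.9²/151 = 0.110267
  stratum Medium: (2600/6150)²·16.9²/315 = 0.162054
  stratum Large: (2500/6150)²·38.0²/273 = 0.874046
V̂(ȳ_st) = 1.14637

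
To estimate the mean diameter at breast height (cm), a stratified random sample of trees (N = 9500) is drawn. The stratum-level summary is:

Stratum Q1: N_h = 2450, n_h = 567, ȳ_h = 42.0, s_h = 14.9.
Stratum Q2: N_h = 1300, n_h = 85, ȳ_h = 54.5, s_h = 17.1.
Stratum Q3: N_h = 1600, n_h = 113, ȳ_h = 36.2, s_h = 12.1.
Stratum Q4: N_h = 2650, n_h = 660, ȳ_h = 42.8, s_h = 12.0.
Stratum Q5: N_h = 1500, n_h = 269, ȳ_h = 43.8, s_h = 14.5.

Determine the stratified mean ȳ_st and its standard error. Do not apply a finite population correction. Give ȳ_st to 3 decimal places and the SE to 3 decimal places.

ȳ_st ≈ 43.241, SE ≈ 0.405

ȳ_st = Σ W_h ȳ_h = (2450·42.0 + 1300·54.5 + 1600·36.2 + 2650·42.8 + 1500·43.8)/9500 = 43.24105
V̂(ȳ_st) = Σ W_h² s_h²/n_h, with W_h = N_h/N and N = 9500:
  stratum Q1: (2450/9500)²·14.9²/567 = 0.026042
  stratum Q2: (1300/9500)²·17.1²/85 = 0.0644188
  stratum Q3: (1600/9500)²·12.1²/113 = 0.0367523
  stratum Q4: (2650/9500)²·12.0²/660 = 0.0169771
  stratum Q5: (1500/9500)²·14.5²/269 = 0.0194858
V̂(ȳ_st) = 0.163676
SE(ȳ_st) = √0.163676 = 0.404569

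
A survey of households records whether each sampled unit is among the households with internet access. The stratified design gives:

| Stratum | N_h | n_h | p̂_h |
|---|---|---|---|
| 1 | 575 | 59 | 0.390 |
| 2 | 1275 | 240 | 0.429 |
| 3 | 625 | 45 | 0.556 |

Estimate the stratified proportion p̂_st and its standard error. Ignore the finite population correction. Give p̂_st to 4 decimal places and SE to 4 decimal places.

N = 2475; stratum weights W_h = N_h/N.
p̂_st = Σ W_h p̂_h = (575·0.390 + 1275·0.429 + 625·0.556)/2475 = 0.45201
V̂(p̂_st) = Σ W_h² p̂_h(1−p̂_h)/(n_h−1):
  stratum 1: (575/2475)²·0.390·0.610/58 = 0.000221387
  stratum 2: (1275/2475)²·0.429·0.571/239 = 0.000271998
  stratum 3: (625/2475)²·0.556·0.444/44 = 0.000357779
V̂(p̂_st) = 0.000851164; SE = √V̂ = 0.0291747

p̂_st ≈ 0.4520, SE ≈ 0.0292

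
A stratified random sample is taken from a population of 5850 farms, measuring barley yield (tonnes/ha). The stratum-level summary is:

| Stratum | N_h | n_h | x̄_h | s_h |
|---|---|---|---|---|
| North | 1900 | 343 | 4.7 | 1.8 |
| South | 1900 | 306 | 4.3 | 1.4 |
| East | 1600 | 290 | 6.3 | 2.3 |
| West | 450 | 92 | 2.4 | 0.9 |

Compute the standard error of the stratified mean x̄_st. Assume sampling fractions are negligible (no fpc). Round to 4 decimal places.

SE(x̄_st) ≈ 0.0556

V̂(x̄_st) = Σ W_h² s_h²/n_h, with W_h = N_h/N and N = 5850:
  stratum North: (1900/5850)²·1.8²/343 = 0.000996429
  stratum South: (1900/5850)²·1.4²/306 = 0.000675663
  stratum East: (1600/5850)²·2.3²/290 = 0.00136454
  stratum West: (450/5850)²·0.9²/92 = 5.20967e-05
V̂(x̄_st) = 0.00308873
SE(x̄_st) = √0.00308873 = 0.0555763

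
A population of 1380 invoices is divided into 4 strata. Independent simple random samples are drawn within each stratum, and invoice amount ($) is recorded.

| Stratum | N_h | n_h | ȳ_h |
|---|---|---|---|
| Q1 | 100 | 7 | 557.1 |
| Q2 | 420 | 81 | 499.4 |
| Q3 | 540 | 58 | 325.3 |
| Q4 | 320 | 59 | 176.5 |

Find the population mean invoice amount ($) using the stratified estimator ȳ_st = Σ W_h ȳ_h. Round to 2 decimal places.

N = Σ N_h = 1380. Stratum weights W_h = N_h/N.
ȳ_st = (100·557.1 + 420·499.4 + 540·325.3 + 320·176.5) / 1380 = 360.5797

ȳ_st ≈ 360.58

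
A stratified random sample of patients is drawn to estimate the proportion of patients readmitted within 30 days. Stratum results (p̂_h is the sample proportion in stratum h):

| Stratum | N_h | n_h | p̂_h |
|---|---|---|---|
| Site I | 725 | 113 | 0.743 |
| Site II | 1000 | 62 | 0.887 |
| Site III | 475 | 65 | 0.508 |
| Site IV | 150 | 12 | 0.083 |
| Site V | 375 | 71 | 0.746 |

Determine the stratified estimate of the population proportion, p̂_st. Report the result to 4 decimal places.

N = 2725; stratum weights W_h = N_h/N.
p̂_st = Σ W_h p̂_h = (725·0.743 + 1000·0.887 + 475·0.508 + 150·0.083 + 375·0.746)/2725 = 0.71896

p̂_st ≈ 0.7190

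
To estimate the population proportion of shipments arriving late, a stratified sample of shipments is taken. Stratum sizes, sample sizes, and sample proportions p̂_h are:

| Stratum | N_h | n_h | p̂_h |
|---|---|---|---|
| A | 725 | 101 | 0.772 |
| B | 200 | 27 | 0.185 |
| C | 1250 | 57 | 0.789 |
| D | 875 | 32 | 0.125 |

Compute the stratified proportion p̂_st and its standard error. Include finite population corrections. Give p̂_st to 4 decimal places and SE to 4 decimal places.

N = 3050; stratum weights W_h = N_h/N.
p̂_st = Σ W_h p̂_h = (725·0.772 + 200·0.185 + 1250·0.789 + 875·0.125)/3050 = 0.55486
V̂(p̂_st) = Σ W_h² (1 − n_h/N_h) p̂_h(1−p̂_h)/(n_h−1):
  stratum A: (725/3050)²·(1 − 101/725)·0.772·0.228/100 = 8.56003e-05
  stratum B: (200/3050)²·(1 − 27/200)·0.185·0.815/26 = 2.15691e-05
  stratum C: (1250/3050)²·(1 − 57/1250)·0.789·0.211/56 = 0.000476565
  stratum D: (875/3050)²·(1 − 32/875)·0.125·0.875/31 = 0.000279764
V̂(p̂_st) = 0.000863499; SE = √V̂ = 0.0293853

p̂_st ≈ 0.5549, SE ≈ 0.0294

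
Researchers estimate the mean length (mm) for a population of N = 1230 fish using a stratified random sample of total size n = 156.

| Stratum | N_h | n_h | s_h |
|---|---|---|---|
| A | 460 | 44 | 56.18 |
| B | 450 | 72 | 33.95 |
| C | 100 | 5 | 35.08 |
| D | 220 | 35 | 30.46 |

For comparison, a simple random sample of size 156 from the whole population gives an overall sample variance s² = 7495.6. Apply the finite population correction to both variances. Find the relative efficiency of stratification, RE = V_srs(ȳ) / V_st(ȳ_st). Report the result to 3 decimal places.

RE ≈ 3.195

V̂(ȳ_st) = Σ W_h² (1 − n_h/N_h) s_h²/n_h, with W_h = N_h/N and N = 1230:
  stratum A: (460/1230)²·(1 − 44/460)·56.18²/44 = 9.07302
  stratum B: (450/1230)²·(1 − 72/450)·33.95²/72 = 1.79987
  stratum C: (100/1230)²·(1 − 5/100)·35.08²/5 = 1.54548
  stratum D: (220/1230)²·(1 − 35/220)·30.46²/35 = 0.713142
V_st = 13.1315
V_srs = (1 − 156/1230)·7495.6/156 = 41.9547
Relative efficiency = V_srs / V_st = 41.9547/13.1315 = 3.1950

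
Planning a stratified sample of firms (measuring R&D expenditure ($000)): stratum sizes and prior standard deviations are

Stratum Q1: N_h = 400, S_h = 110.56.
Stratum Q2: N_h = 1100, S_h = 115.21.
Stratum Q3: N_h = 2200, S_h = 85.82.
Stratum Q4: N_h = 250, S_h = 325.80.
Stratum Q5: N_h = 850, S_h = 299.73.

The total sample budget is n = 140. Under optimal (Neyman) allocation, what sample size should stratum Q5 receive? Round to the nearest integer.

Neyman allocation: n_h = n · N_h S_h / Σ N_i S_i, with n = 140.
  stratum Q1: N_h·S_h = 400·110.56 = 44224.00
  stratum Q2: N_h·S_h = 1100·115.21 = 126731.00
  stratum Q3: N_h·S_h = 2200·85.82 = 188804.00
  stratum Q4: N_h·S_h = 250·325.80 = 81450.00
  stratum Q5: N_h·S_h = 850·299.73 = 254770.50
Σ N_h S_h = 695979.50
n for stratum Q5 = 140·254770.50/695979.50 = 51.248 → 51

51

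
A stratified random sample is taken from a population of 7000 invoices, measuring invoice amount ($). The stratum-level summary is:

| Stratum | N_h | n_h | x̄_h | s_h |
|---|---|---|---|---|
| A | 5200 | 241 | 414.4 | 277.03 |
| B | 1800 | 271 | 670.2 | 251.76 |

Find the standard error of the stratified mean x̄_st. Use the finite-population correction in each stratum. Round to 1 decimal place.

SE(x̄_st) ≈ 13.4

V̂(x̄_st) = Σ W_h² (1 − n_h/N_h) s_h²/n_h, with W_h = N_h/N and N = 7000:
  stratum A: (5200/7000)²·(1 − 241/5200)·277.03²/241 = 167.586
  stratum B: (1800/7000)²·(1 − 271/1800)·251.76²/271 = 13.1368
V̂(x̄_st) = 180.723
SE(x̄_st) = √180.723 = 13.4433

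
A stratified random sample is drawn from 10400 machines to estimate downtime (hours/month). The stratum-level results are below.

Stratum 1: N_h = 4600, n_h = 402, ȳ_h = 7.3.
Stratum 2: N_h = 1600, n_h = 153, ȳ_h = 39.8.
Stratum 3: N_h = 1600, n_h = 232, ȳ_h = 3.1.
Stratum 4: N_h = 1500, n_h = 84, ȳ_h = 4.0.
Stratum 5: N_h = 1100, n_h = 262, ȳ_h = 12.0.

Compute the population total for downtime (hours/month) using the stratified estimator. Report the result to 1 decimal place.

τ̂_st = Σ N_h ȳ_h = 4600·7.3 + 1600·39.8 + 1600·3.1 + 1500·4.0 + 1100·12.0 = 121420.0

τ̂_st ≈ 121420.0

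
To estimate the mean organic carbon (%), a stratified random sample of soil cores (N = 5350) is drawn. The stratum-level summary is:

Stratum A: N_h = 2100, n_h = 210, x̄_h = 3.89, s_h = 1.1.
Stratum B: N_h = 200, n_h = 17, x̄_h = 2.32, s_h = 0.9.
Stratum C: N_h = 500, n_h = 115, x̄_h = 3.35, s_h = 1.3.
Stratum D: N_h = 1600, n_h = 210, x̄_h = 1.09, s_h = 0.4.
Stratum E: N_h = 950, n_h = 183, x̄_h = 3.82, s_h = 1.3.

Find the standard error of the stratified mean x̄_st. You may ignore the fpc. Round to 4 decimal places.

SE(x̄_st) ≈ 0.0380

V̂(x̄_st) = Σ W_h² s_h²/n_h, with W_h = N_h/N and N = 5350:
  stratum A: (2100/5350)²·1.1²/210 = 0.000887763
  stratum B: (200/5350)²·0.9²/17 = 6.65869e-05
  stratum C: (500/5350)²·1.3²/115 = 0.000128358
  stratum D: (1600/5350)²·0.4²/210 = 6.81449e-05
  stratum E: (950/5350)²·1.3²/183 = 0.000291189
V̂(x̄_st) = 0.00144204
SE(x̄_st) = √0.00144204 = 0.0379742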